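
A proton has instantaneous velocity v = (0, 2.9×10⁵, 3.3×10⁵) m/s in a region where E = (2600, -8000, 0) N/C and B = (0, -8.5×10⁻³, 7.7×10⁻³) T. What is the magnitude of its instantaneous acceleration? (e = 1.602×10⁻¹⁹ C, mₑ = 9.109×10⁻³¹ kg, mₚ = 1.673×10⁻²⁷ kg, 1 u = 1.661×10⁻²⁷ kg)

v×B = (5040, 0, 0) N/C.
E + v×B = (7640, -8000, 0) N/C.
F = q(E + v×B) = (1.602×10⁻¹⁹ C)·(7640, -8000, 0) = (1.22×10⁻¹⁵, -1.28×10⁻¹⁵, 0) N.
|a| = |F|/m = 1.772×10⁻¹⁵/1.673×10⁻²⁷ ≈ 1.06×10¹² m/s².

|a| ≈ 1.06×10¹² m/s²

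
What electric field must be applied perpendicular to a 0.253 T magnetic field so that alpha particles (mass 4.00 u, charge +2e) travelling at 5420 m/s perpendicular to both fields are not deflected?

For straight-line motion qE = qvB, so E = vB.
E = 5420 × 0.253 = 1370 V/m.

E = 1370 V/m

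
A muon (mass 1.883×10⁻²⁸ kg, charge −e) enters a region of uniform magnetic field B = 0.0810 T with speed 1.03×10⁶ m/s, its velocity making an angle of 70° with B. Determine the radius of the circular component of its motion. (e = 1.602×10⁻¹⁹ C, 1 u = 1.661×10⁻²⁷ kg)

v⊥ = v sinθ = 1.03×10⁶·sin70° ≈ 9.679×10⁵ m/s.
r = m v⊥/(|q|B) = (1.883×10⁻²⁸)(9.679×10⁵)/((1.602×10⁻¹⁹)(0.0810)) ≈ 0.0140 m.

r ≈ 0.0140 m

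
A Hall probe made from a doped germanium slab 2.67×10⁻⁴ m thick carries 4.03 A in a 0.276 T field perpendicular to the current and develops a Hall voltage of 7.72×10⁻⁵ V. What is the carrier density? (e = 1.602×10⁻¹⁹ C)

n ≈ 3.37×10²⁶ m⁻³

From V_H = IB/(n e t), n = IB/(V_H e t).
n = (4.03)(0.276)/((7.72×10⁻⁵)(1.602×10⁻¹⁹)(2.67×10⁻⁴)) ≈ 3.37×10²⁶ m⁻³.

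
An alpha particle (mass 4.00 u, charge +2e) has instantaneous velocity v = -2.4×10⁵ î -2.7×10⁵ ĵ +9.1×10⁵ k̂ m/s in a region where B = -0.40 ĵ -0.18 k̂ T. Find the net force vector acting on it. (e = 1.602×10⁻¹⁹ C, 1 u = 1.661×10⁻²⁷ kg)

v×B = (4.13×10⁵, -4.32×10⁴, 9.60×10⁴) N/C.
F = q v×B = (3.204×10⁻¹⁹ C)·(4.13×10⁵, -4.32×10⁴, 9.60×10⁴) = (1.32×10⁻¹³, -1.38×10⁻¹⁴, 3.08×10⁻¹⁴) N.

F ≈ (1.32×10⁻¹³, -1.38×10⁻¹⁴, 3.08×10⁻¹⁴) N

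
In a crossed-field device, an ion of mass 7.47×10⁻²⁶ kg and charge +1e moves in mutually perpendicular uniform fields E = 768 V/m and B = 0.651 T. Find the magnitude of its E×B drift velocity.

The steady drift has the magnetic force balancing the electric force, so v_d = E/B.
v_d = 768/0.651 = 1180 m/s.

v_d ≈ 1180 m/s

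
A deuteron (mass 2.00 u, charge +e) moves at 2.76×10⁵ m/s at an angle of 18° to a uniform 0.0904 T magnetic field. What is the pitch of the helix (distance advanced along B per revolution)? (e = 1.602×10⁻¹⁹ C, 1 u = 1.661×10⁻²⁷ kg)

p ≈ 0.378 m

v∥ = v cosθ = 2.76×10⁵·cos18° ≈ 2.625×10⁵ m/s.
T = 2πm/(|q|B) = 2π(3.322×10⁻²⁷)/((1.602×10⁻¹⁹)(0.0904)) ≈ 1.441×10⁻⁶ s.
pitch = v∥ T = (2.625×10⁵)(1.441×10⁻⁶) ≈ 0.378 m.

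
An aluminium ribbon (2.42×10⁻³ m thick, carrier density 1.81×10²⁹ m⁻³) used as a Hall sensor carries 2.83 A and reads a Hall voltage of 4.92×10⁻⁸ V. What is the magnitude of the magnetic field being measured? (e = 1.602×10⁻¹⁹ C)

B ≈ 1.22 T

From V_H = IB/(n e t), B = V_H n e t / I.
B = (4.92×10⁻⁸)(1.81×10²⁹)(1.602×10⁻¹⁹)(2.42×10⁻³)/2.83 ≈ 1.22 T.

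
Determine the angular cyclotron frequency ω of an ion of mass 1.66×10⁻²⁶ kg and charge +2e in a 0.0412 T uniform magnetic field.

ω = |q|B/m.
ω = (3.204×10⁻¹⁹)(0.0412)/1.66×10⁻²⁶ ≈ 7.95×10⁵ rad/s.

ω ≈ 7.95×10⁵ rad/s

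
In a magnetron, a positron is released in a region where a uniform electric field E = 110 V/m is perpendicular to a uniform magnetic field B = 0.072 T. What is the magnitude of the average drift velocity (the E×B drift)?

In crossed fields the guiding centre drifts at v_d = |E×B|/B² = E/B, independent of charge and mass.
v_d = 110/0.072 = 1500 m/s.

v_d ≈ 1500 m/s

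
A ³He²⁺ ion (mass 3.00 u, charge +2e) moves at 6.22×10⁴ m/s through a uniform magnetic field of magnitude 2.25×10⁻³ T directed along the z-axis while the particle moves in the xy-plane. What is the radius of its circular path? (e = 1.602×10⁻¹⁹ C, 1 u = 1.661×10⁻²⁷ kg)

The magnetic force provides the centripetal force: |q|vB = mv²/r.
r = mv/(|q|B) = (4.983×10⁻²⁷)(6.22×10⁴)/((3.204×10⁻¹⁹)(2.25×10⁻³)) ≈ 0.430 m.

r ≈ 0.430 m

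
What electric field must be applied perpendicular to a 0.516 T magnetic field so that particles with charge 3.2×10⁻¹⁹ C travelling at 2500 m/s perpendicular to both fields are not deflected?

E = 1290 V/m

For straight-line motion qE = qvB, so E = vB.
E = 2500 × 0.516 = 1290 V/m.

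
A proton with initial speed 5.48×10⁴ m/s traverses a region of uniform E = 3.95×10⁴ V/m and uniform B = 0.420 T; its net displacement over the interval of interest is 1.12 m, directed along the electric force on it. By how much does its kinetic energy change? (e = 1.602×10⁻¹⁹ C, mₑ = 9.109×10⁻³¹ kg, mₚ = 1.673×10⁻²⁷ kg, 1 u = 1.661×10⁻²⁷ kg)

The magnetic force is always ⟂ v and does no work; only the electric force changes KE.
ΔKE = F_E · d = |q|E d = (1.602×10⁻¹⁹)(3.95×10⁴)(1.12) ≈ 7.09×10⁻¹⁵ J.

ΔKE ≈ 7.09×10⁻¹⁵ J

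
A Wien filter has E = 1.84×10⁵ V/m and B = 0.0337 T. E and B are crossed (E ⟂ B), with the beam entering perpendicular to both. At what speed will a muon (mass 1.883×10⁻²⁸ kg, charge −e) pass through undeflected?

Straight-line motion ⇒ electric and magnetic forces cancel, so E = vB.
v = E/B = 1.84×10⁵/0.0337 = 5.46×10⁶ m/s.
The result is independent of the particle's charge and mass.

v = 5.46×10⁶ m/s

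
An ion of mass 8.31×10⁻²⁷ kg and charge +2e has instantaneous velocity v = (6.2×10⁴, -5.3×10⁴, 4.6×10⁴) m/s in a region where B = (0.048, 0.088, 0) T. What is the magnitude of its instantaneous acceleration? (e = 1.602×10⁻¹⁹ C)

v×B = (-4050, 2210, 8000) N/C.
F = q v×B = (3.204×10⁻¹⁹ C)·(-4050, 2210, 8000) = (-1.30×10⁻¹⁵, 7.07×10⁻¹⁶, 2.56×10⁻¹⁵) N.
|a| = |F|/m = 2.958×10⁻¹⁵/8.31×10⁻²⁷ ≈ 3.56×10¹¹ m/s².

|a| ≈ 3.56×10¹¹ m/s²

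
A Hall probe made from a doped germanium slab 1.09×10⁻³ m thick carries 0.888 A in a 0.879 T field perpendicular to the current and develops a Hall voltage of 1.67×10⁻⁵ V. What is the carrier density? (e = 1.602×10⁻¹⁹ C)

From V_H = IB/(n e t), n = IB/(V_H e t).
n = (0.888)(0.879)/((1.67×10⁻⁵)(1.602×10⁻¹⁹)(1.09×10⁻³)) ≈ 2.68×10²⁶ m⁻³.

n ≈ 2.68×10²⁶ m⁻³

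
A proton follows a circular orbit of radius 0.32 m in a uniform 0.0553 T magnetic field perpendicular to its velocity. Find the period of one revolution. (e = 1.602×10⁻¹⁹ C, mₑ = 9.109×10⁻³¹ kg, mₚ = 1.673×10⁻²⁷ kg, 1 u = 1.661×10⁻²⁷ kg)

T ≈ 1.19×10⁻⁶ s

The cyclotron period depends only on m, q, B: T = 2πm/(|q|B).
T = 2π(1.673×10⁻²⁷)/((1.602×10⁻¹⁹)(0.0553)) ≈ 1.19×10⁻⁶ s.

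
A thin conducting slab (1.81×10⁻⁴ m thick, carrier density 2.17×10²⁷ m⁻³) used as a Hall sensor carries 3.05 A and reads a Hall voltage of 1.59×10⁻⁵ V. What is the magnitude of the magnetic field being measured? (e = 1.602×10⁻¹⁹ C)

B ≈ 0.328 T

From V_H = IB/(n e t), B = V_H n e t / I.
B = (1.59×10⁻⁵)(2.17×10²⁷)(1.602×10⁻¹⁹)(1.81×10⁻⁴)/3.05 ≈ 0.328 T.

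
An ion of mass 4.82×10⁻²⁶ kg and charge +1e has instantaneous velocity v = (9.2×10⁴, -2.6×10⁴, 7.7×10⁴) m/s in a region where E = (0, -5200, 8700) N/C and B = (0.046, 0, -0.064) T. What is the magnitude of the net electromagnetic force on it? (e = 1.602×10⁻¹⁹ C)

|F| ≈ 1.74×10⁻¹⁵ N

v×B = (1660, 9430, 1200) N/C.
E + v×B = (1660, 4230, 9900) N/C.
F = q(E + v×B) = (1.602×10⁻¹⁹ C)·(1660, 4230, 9900) = (2.67×10⁻¹⁶, 6.78×10⁻¹⁶, 1.59×10⁻¹⁵) N.
|F| = 1.74×10⁻¹⁵ N.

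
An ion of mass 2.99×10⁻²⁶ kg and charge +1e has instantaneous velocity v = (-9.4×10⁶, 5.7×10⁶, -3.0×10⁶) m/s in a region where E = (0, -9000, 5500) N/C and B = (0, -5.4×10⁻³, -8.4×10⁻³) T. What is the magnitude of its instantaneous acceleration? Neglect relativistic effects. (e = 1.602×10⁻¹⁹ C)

v×B = (-6.41×10⁴, -7.90×10⁴, 5.08×10⁴) N/C.
E + v×B = (-6.41×10⁴, -8.80×10⁴, 5.63×10⁴) N/C.
F = q(E + v×B) = (1.602×10⁻¹⁹ C)·(-6.41×10⁴, -8.80×10⁴, 5.63×10⁴) = (-1.03×10⁻¹⁴, -1.41×10⁻¹⁴, 9.01×10⁻¹⁵) N.
|a| = |F|/m = 1.963×10⁻¹⁴/2.99×10⁻²⁶ ≈ 6.56×10¹¹ m/s².

|a| ≈ 6.56×10¹¹ m/s²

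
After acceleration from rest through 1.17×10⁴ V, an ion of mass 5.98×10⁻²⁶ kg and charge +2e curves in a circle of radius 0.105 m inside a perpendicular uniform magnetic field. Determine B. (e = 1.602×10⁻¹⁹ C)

v = √(2|q|V/m) = √(2·3.204×10⁻¹⁹·1.17×10⁴/5.98×10⁻²⁶) ≈ 3.541×10⁵ m/s.
B = mv/(|q|r) = (5.98×10⁻²⁶)(3.541×10⁵)/((3.204×10⁻¹⁹)(0.105)) ≈ 0.629 T.

B ≈ 0.629 T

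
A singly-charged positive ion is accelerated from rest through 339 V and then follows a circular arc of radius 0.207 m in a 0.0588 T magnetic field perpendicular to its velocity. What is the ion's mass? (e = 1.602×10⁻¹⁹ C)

Combine |q|V = ½mv² and r = mv/(|q|B): eliminate v to get m = qB²r²/(2V).
m = (1.602×10⁻¹⁹)(0.0588)²(0.207)²/(2·339) ≈ 3.50×10⁻²⁶ kg.

m ≈ 3.50×10⁻²⁶ kg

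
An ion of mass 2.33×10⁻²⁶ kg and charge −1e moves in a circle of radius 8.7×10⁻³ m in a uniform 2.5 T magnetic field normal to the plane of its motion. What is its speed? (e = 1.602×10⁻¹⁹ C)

From |q|vB = mv²/r, v = |q|Br/m.
v = (1.602×10⁻¹⁹)(2.5)(8.7×10⁻³)/2.33×10⁻²⁶ ≈ 1.5×10⁵ m/s.

v ≈ 1.5×10⁵ m/s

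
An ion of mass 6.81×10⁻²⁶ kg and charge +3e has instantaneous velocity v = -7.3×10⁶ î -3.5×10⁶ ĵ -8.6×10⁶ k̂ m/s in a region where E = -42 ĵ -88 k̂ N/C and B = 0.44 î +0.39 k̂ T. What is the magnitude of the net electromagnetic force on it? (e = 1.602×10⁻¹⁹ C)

|F| ≈ 1.09×10⁻¹² N

v×B = (-1.36×10⁶, -9.37×10⁵, 1.54×10⁶) N/C.
E + v×B = (-1.36×10⁶, -9.37×10⁵, 1.54×10⁶) N/C.
F = q(E + v×B) = (4.806×10⁻¹⁹ C)·(-1.36×10⁶, -9.37×10⁵, 1.54×10⁶) = (-6.56×10⁻¹³, -4.50×10⁻¹³, 7.40×10⁻¹³) N.
|F| = 1.09×10⁻¹² N.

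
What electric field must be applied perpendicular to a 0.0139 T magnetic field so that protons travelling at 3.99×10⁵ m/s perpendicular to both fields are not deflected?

E = 5550 V/m

For straight-line motion qE = qvB, so E = vB.
E = 3.99×10⁵ × 0.0139 = 5550 V/m.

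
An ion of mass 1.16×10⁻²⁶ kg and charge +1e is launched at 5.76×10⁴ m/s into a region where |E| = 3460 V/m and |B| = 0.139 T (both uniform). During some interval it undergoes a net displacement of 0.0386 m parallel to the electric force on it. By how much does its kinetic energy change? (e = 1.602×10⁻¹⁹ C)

ΔKE ≈ 2.14×10⁻¹⁷ J

The magnetic force is always ⟂ v and does no work; only the electric force changes KE.
ΔKE = F_E · d = |q|E d = (1.602×10⁻¹⁹)(3460)(0.0386) ≈ 2.14×10⁻¹⁷ J.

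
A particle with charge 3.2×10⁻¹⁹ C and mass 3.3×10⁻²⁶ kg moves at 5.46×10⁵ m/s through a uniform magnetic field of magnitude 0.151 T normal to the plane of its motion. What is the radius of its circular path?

The magnetic force provides the centripetal force: |q|vB = mv²/r.
r = mv/(|q|B) = (3.3×10⁻²⁶)(5.46×10⁵)/((3.2×10⁻¹⁹)(0.151)) ≈ 0.373 m.

r ≈ 0.373 m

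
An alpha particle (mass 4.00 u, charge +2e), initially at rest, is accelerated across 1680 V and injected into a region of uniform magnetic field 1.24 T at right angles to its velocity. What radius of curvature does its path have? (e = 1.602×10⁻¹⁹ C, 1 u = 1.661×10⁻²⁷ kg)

Acceleration: |q|V = ½mv² ⇒ v = √(2|q|V/m) = √(2·3.204×10⁻¹⁹·1680/6.644×10⁻²⁷) ≈ 4.025×10⁵ m/s.
In the field: r = mv/(|q|B) = (6.644×10⁻²⁷)(4.025×10⁵)/((3.204×10⁻¹⁹)(1.24)) ≈ 6.73×10⁻³ m.

r ≈ 6.73×10⁻³ m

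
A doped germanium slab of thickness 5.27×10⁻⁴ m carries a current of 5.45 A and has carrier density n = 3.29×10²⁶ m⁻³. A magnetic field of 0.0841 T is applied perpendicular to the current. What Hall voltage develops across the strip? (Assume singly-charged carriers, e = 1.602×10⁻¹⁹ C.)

V_H = IB/(n e t).
V_H = (5.45)(0.0841)/((3.29×10²⁶)(1.602×10⁻¹⁹)(5.27×10⁻⁴)) ≈ 1.65×10⁻⁵ V.

V_H ≈ 1.65×10⁻⁵ V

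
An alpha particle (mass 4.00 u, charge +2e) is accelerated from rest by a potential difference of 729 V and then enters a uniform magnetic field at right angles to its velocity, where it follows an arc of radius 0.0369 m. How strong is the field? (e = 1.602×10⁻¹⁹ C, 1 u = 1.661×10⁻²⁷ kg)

v = √(2|q|V/m) = √(2·3.204×10⁻¹⁹·729/6.644×10⁻²⁷) ≈ 2.652×10⁵ m/s.
B = mv/(|q|r) = (6.644×10⁻²⁷)(2.652×10⁵)/((3.204×10⁻¹⁹)(0.0369)) ≈ 0.149 T.

B ≈ 0.149 T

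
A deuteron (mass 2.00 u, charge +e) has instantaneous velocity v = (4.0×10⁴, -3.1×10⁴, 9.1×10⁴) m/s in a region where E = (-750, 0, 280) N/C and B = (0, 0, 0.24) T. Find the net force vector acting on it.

v×B = (-7440, -9600, 0) N/C.
E + v×B = (-8190, -9600, 280) N/C.
F = q(E + v×B) = (1.602×10⁻¹⁹ C)·(-8190, -9600, 280) = (-1.31×10⁻¹⁵, -1.54×10⁻¹⁵, 4.49×10⁻¹⁷) N.

F ≈ (-1.31×10⁻¹⁵, -1.54×10⁻¹⁵, 4.49×10⁻¹⁷) N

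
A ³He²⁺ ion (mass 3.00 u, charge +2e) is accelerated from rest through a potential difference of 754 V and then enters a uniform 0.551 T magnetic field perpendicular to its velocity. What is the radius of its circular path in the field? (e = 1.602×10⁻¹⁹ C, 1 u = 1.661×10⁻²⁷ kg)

Acceleration: |q|V = ½mv² ⇒ v = √(2|q|V/m) = √(2·3.204×10⁻¹⁹·754/4.983×10⁻²⁷) ≈ 3.114×10⁵ m/s.
In the field: r = mv/(|q|B) = (4.983×10⁻²⁷)(3.114×10⁵)/((3.204×10⁻¹⁹)(0.551)) ≈ 8.79×10⁻³ m.

r ≈ 8.79×10⁻³ m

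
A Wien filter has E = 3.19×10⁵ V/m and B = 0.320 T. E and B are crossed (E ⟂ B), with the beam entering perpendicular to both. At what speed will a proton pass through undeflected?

v = 9.97×10⁵ m/s

Zero net Lorentz force requires |qE| = |q v×B|, i.e. E = vB.
v = E/B = 3.19×10⁵/0.320 = 9.97×10⁵ m/s.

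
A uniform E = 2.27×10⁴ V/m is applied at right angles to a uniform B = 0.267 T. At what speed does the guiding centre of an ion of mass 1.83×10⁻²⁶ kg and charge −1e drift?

v_d ≈ 8.50×10⁴ m/s

In crossed fields the guiding centre drifts at v_d = |E×B|/B² = E/B, independent of charge and mass.
v_d = 2.27×10⁴/0.267 = 8.50×10⁴ m/s.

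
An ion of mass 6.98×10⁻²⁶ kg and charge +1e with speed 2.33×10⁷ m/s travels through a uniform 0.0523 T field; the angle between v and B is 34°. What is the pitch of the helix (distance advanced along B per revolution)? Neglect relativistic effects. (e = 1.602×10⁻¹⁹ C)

p ≈ 1010 m

v∥ = v cosθ = 2.33×10⁷·cos34° ≈ 1.932×10⁷ m/s.
T = 2πm/(|q|B) = 2π(6.98×10⁻²⁶)/((1.602×10⁻¹⁹)(0.0523)) ≈ 5.234×10⁻⁵ s.
pitch = v∥ T = (1.932×10⁷)(5.234×10⁻⁵) ≈ 1010 m.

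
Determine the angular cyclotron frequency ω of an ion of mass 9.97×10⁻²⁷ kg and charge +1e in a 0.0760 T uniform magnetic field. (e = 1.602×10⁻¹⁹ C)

ω ≈ 1.22×10⁶ rad/s

ω = |q|B/m.
ω = (1.602×10⁻¹⁹)(0.0760)/9.97×10⁻²⁷ ≈ 1.22×10⁶ rad/s.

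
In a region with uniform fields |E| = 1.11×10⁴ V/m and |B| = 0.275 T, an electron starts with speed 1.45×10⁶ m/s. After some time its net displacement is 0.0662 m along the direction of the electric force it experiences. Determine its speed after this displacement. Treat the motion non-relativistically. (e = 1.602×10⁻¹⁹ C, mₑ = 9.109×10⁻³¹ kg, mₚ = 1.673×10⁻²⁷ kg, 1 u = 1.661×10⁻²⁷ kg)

v_f ≈ 1.61×10⁷ m/s

B does no work; ΔKE = |q|E d.
½mv_f² = ½mv₀² + |q|Ed = ½(9.109×10⁻³¹)(1.45×10⁶)² + (1.602×10⁻¹⁹)(1.11×10⁴)(0.0662) ≈ 9.576×10⁻¹⁹ J + 1.177×10⁻¹⁶ J ≈ 1.187×10⁻¹⁶ J.
v_f = √(2·1.187×10⁻¹⁶/9.109×10⁻³¹) ≈ 1.61×10⁷ m/s.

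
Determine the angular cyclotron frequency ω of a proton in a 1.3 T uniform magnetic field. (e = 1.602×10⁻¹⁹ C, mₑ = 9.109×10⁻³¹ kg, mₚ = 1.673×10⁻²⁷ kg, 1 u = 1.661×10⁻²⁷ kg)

ω = |q|B/m.
ω = (1.602×10⁻¹⁹)(1.3)/1.673×10⁻²⁷ ≈ 1.2×10⁸ rad/s.

ω ≈ 1.2×10⁸ rad/s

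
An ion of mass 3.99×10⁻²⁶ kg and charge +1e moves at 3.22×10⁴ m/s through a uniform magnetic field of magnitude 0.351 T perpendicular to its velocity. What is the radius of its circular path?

r ≈ 0.0228 m

The magnetic force provides the centripetal force: |q|vB = mv²/r.
r = mv/(|q|B) = (3.99×10⁻²⁶)(3.22×10⁴)/((1.602×10⁻¹⁹)(0.351)) ≈ 0.0228 m.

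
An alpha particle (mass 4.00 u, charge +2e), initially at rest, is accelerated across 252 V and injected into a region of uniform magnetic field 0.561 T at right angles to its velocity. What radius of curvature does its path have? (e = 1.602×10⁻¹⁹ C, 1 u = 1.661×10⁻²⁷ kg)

r ≈ 5.76×10⁻³ m

Acceleration: |q|V = ½mv² ⇒ v = √(2|q|V/m) = √(2·3.204×10⁻¹⁹·252/6.644×10⁻²⁷) ≈ 1.559×10⁵ m/s.
In the field: r = mv/(|q|B) = (6.644×10⁻²⁷)(1.559×10⁵)/((3.204×10⁻¹⁹)(0.561)) ≈ 5.76×10⁻³ m.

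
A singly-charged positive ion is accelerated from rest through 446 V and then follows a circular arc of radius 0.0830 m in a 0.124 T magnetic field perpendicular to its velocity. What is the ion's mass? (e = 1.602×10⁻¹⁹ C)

Combine |q|V = ½mv² and r = mv/(|q|B): eliminate v to get m = qB²r²/(2V).
m = (1.602×10⁻¹⁹)(0.124)²(0.0830)²/(2·446) ≈ 1.90×10⁻²⁶ kg.

m ≈ 1.90×10⁻²⁶ kg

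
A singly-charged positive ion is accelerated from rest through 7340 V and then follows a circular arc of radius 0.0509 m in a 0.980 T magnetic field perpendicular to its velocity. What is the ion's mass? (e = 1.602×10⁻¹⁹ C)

m ≈ 2.72×10⁻²⁶ kg

Combine |q|V = ½mv² and r = mv/(|q|B): eliminate v to get m = qB²r²/(2V).
m = (1.602×10⁻¹⁹)(0.980)²(0.0509)²/(2·7340) ≈ 2.72×10⁻²⁶ kg.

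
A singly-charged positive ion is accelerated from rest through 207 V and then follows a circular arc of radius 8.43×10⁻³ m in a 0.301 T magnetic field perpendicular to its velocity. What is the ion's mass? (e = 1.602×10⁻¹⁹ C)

m ≈ 2.49×10⁻²⁷ kg

Combine |q|V = ½mv² and r = mv/(|q|B): eliminate v to get m = qB²r²/(2V).
m = (1.602×10⁻¹⁹)(0.301)²(8.43×10⁻³)²/(2·207) ≈ 2.49×10⁻²⁷ kg.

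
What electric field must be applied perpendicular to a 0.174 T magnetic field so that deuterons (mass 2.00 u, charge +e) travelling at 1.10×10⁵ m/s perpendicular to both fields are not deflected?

For straight-line motion qE = qvB, so E = vB.
E = 1.10×10⁵ × 0.174 = 1.91×10⁴ V/m.

E = 1.91×10⁴ V/m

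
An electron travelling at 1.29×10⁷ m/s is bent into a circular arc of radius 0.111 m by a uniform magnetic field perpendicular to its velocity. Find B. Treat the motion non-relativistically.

From |q|vB = mv²/r, B = mv/(|q|r).
B = (9.109×10⁻³¹)(1.29×10⁷)/((1.602×10⁻¹⁹)(0.111)) ≈ 6.61×10⁻⁴ T.

B ≈ 6.61×10⁻⁴ T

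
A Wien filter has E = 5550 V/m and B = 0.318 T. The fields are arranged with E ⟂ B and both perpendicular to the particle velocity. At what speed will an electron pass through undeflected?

v = 1.75×10⁴ m/s

Zero net Lorentz force requires |qE| = |q v×B|, i.e. E = vB.
v = E/B = 5550/0.318 = 1.75×10⁴ m/s.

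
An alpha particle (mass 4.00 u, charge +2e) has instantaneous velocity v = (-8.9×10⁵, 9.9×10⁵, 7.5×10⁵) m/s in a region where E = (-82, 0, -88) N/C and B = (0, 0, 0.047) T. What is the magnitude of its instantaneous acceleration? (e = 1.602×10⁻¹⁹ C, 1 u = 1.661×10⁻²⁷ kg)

v×B = (4.65×10⁴, 4.18×10⁴, 0) N/C.
E + v×B = (4.64×10⁴, 4.18×10⁴, -88.0) N/C.
F = q(E + v×B) = (3.204×10⁻¹⁹ C)·(4.64×10⁴, 4.18×10⁴, -88.0) = (1.49×10⁻¹⁴, 1.34×10⁻¹⁴, -2.82×10⁻¹⁷) N.
|a| = |F|/m = 2.003×10⁻¹⁴/6.644×10⁻²⁷ ≈ 3.01×10¹² m/s².

|a| ≈ 3.01×10¹² m/s²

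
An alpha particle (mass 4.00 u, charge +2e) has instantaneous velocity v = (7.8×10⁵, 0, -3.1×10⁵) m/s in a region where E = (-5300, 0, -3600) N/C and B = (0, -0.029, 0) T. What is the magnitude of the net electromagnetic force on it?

v×B = (-8990, 0, -2.26×10⁴) N/C.
E + v×B = (-1.43×10⁴, 0, -2.62×10⁴) N/C.
F = q(E + v×B) = (3.204×10⁻¹⁹ C)·(-1.43×10⁴, 0, -2.62×10⁴) = (-4.58×10⁻¹⁵, 0, -8.40×10⁻¹⁵) N.
|F| = 9.57×10⁻¹⁵ N.

|F| ≈ 9.57×10⁻¹⁵ N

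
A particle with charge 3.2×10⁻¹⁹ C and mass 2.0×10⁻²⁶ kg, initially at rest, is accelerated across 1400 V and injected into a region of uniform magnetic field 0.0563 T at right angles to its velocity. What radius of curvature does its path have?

r ≈ 0.235 m

Acceleration: |q|V = ½mv² ⇒ v = √(2|q|V/m) = √(2·3.2×10⁻¹⁹·1400/2.0×10⁻²⁶) ≈ 2.117×10⁵ m/s.
In the field: r = mv/(|q|B) = (2.0×10⁻²⁶)(2.117×10⁵)/((3.2×10⁻¹⁹)(0.0563)) ≈ 0.235 m.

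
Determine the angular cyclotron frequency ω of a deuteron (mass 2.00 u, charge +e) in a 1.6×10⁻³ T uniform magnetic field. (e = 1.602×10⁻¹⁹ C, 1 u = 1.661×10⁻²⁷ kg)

ω = |q|B/m.
ω = (1.602×10⁻¹⁹)(1.6×10⁻³)/3.322×10⁻²⁷ ≈ 7.7×10⁴ rad/s.

ω ≈ 7.7×10⁴ rad/s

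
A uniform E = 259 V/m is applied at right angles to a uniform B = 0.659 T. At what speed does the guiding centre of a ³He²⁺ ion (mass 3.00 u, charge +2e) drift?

In crossed fields the guiding centre drifts at v_d = |E×B|/B² = E/B, independent of charge and mass.
v_d = 259/0.659 = 393 m/s.

v_d ≈ 393 m/s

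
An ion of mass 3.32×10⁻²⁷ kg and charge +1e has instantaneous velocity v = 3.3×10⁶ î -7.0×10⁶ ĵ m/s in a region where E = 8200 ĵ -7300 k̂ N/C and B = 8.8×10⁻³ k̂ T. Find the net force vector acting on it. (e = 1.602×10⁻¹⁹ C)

v×B = (-6.16×10⁴, -2.90×10⁴, 0) N/C.
E + v×B = (-6.16×10⁴, -2.08×10⁴, -7300) N/C.
F = q(E + v×B) = (1.602×10⁻¹⁹ C)·(-6.16×10⁴, -2.08×10⁴, -7300) = (-9.87×10⁻¹⁵, -3.34×10⁻¹⁵, -1.17×10⁻¹⁵) N.

F ≈ (-9.87×10⁻¹⁵, -3.34×10⁻¹⁵, -1.17×10⁻¹⁵) N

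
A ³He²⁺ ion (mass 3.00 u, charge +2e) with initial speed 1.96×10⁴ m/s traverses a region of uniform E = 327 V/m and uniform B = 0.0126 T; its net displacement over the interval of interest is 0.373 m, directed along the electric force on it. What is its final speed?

v_f ≈ 1.27×10⁵ m/s

B does no work; ΔKE = |q|E d.
½mv_f² = ½mv₀² + |q|Ed = ½(4.983×10⁻²⁷)(1.96×10⁴)² + (3.204×10⁻¹⁹)(327)(0.373) ≈ 9.571×10⁻¹⁹ J + 3.908×10⁻¹⁷ J ≈ 4.004×10⁻¹⁷ J.
v_f = √(2·4.004×10⁻¹⁷/4.983×10⁻²⁷) ≈ 1.27×10⁵ m/s.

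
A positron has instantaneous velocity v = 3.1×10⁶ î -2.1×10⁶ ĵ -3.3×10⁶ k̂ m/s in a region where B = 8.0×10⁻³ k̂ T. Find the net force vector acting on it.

F ≈ (-2.69×10⁻¹⁵, -3.97×10⁻¹⁵, 0) N

v×B = (-1.68×10⁴, -2.48×10⁴, 0) N/C.
F = q v×B = (1.602×10⁻¹⁹ C)·(-1.68×10⁴, -2.48×10⁴, 0) = (-2.69×10⁻¹⁵, -3.97×10⁻¹⁵, 0) N.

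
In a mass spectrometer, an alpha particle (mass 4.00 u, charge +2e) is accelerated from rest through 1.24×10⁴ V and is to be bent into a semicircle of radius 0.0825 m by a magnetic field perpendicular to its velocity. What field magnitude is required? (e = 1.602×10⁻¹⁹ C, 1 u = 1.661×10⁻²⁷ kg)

B ≈ 0.275 T

v = √(2|q|V/m) = √(2·3.204×10⁻¹⁹·1.24×10⁴/6.644×10⁻²⁷) ≈ 1.094×10⁶ m/s.
B = mv/(|q|r) = (6.644×10⁻²⁷)(1.094×10⁶)/((3.204×10⁻¹⁹)(0.0825)) ≈ 0.275 T.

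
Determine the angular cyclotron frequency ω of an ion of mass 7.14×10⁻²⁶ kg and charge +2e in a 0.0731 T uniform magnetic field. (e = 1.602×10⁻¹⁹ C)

ω = |q|B/m.
ω = (3.204×10⁻¹⁹)(0.0731)/7.14×10⁻²⁶ ≈ 3.28×10⁵ rad/s.

ω ≈ 3.28×10⁵ rad/s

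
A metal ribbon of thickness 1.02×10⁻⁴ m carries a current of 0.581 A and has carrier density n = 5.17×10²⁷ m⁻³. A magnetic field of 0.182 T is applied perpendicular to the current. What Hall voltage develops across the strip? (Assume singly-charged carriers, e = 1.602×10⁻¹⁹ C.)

V_H = IB/(n e t).
V_H = (0.581)(0.182)/((5.17×10²⁷)(1.602×10⁻¹⁹)(1.02×10⁻⁴)) ≈ 1.25×10⁻⁶ V.

V_H ≈ 1.25×10⁻⁶ V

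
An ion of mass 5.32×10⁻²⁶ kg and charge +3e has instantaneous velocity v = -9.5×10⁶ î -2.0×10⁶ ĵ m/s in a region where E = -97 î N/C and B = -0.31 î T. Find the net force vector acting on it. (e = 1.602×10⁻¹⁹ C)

F ≈ (-4.66×10⁻¹⁷, 0, -2.98×10⁻¹³) N

v×B = (0, 0, -6.20×10⁵) N/C.
E + v×B = (-97.0, 0, -6.20×10⁵) N/C.
F = q(E + v×B) = (4.806×10⁻¹⁹ C)·(-97.0, 0, -6.20×10⁵) = (-4.66×10⁻¹⁷, 0, -2.98×10⁻¹³) N.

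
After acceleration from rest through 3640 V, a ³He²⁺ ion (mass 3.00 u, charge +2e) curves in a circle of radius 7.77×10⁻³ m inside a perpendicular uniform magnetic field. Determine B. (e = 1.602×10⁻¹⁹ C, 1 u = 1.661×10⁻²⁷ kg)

v = √(2|q|V/m) = √(2·3.204×10⁻¹⁹·3640/4.983×10⁻²⁷) ≈ 6.842×10⁵ m/s.
B = mv/(|q|r) = (4.983×10⁻²⁷)(6.842×10⁵)/((3.204×10⁻¹⁹)(7.77×10⁻³)) ≈ 1.37 T.

B ≈ 1.37 T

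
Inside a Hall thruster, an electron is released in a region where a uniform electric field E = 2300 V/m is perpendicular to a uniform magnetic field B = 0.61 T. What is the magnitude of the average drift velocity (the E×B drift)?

v_d ≈ 3800 m/s

In crossed fields the guiding centre drifts at v_d = |E×B|/B² = E/B, independent of charge and mass.
v_d = 2300/0.61 = 3800 m/s.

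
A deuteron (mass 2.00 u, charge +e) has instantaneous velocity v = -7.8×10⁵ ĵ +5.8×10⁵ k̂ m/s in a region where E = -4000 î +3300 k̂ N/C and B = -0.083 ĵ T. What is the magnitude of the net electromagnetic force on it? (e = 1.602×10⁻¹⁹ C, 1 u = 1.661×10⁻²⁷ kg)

|F| ≈ 7.09×10⁻¹⁵ N

v×B = (4.81×10⁴, 0, 0) N/C.
E + v×B = (4.41×10⁴, 0, 3300) N/C.
F = q(E + v×B) = (1.602×10⁻¹⁹ C)·(4.41×10⁴, 0, 3300) = (7.07×10⁻¹⁵, 0, 5.29×10⁻¹⁶) N.
|F| = 7.09×10⁻¹⁵ N.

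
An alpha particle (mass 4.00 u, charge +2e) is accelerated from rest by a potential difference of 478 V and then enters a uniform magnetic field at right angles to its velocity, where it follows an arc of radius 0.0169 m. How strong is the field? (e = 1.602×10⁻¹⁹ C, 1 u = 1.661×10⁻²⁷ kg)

B ≈ 0.263 T

v = √(2|q|V/m) = √(2·3.204×10⁻¹⁹·478/6.644×10⁻²⁷) ≈ 2.147×10⁵ m/s.
B = mv/(|q|r) = (6.644×10⁻²⁷)(2.147×10⁵)/((3.204×10⁻¹⁹)(0.0169)) ≈ 0.263 T.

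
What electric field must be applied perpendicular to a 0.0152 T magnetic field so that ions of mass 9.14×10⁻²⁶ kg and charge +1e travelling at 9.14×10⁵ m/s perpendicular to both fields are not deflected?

E = 1.39×10⁴ V/m

For straight-line motion qE = qvB, so E = vB.
E = 9.14×10⁵ × 0.0152 = 1.39×10⁴ V/m.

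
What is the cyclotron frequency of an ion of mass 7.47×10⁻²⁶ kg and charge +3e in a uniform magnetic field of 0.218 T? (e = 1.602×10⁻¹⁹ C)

f ≈ 2.23×10⁵ Hz

f = |q|B/(2πm).
f = (4.806×10⁻¹⁹)(0.218)/(2π·7.47×10⁻²⁶) ≈ 2.23×10⁵ Hz.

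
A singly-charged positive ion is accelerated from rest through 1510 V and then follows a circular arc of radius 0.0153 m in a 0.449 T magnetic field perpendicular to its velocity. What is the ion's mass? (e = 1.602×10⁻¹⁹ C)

Combine |q|V = ½mv² and r = mv/(|q|B): eliminate v to get m = qB²r²/(2V).
m = (1.602×10⁻¹⁹)(0.449)²(0.0153)²/(2·1510) ≈ 2.50×10⁻²⁷ kg.

m ≈ 2.50×10⁻²⁷ kg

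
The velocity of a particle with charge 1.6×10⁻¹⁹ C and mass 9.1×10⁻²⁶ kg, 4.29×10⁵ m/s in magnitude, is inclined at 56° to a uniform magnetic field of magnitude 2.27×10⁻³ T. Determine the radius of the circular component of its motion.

v⊥ = v sinθ = 4.29×10⁵·sin56° ≈ 3.557×10⁵ m/s.
r = m v⊥/(|q|B) = (9.1×10⁻²⁶)(3.557×10⁵)/((1.6×10⁻¹⁹)(2.27×10⁻³)) ≈ 89.1 m.

r ≈ 89.1 m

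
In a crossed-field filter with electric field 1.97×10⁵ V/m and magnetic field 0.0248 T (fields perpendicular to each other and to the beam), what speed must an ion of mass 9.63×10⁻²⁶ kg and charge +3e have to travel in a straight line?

For undeflected motion the electric and magnetic forces balance: qE = qvB.
v = E/B = 1.97×10⁵/0.0248 = 7.94×10⁶ m/s.

v = 7.94×10⁶ m/s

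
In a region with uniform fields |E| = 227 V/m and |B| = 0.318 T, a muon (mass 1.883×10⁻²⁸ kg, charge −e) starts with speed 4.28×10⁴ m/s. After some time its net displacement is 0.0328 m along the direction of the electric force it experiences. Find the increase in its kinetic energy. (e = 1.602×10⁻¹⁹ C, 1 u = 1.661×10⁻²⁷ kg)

The magnetic force is always ⟂ v and does no work; only the electric force changes KE.
ΔKE = F_E · d = |q|E d = (1.602×10⁻¹⁹)(227)(0.0328) ≈ 1.19×10⁻¹⁸ J.

ΔKE ≈ 1.19×10⁻¹⁸ J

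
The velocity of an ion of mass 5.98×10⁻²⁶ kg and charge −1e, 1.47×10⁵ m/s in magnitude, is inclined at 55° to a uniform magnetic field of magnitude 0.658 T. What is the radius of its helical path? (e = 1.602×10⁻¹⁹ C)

v⊥ = v sinθ = 1.47×10⁵·sin55° ≈ 1.204×10⁵ m/s.
r = m v⊥/(|q|B) = (5.98×10⁻²⁶)(1.204×10⁵)/((1.602×10⁻¹⁹)(0.658)) ≈ 0.0683 m.

r ≈ 0.0683 m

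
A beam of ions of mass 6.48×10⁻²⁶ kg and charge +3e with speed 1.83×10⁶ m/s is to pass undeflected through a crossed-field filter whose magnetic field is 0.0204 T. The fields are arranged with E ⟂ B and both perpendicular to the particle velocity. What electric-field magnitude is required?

E = 3.73×10⁴ V/m

For straight-line motion qE = qvB, so E = vB.
E = 1.83×10⁶ × 0.0204 = 3.73×10⁴ V/m.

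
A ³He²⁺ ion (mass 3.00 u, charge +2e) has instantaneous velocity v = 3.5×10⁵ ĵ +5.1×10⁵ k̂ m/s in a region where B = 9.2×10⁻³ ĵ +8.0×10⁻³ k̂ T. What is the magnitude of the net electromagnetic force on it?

v×B = (-1890, 0, 0) N/C.
F = q v×B = (3.204×10⁻¹⁹ C)·(-1890, 0, 0) = (-6.06×10⁻¹⁶, 0, 0) N.
|F| = 6.06×10⁻¹⁶ N.

|F| ≈ 6.06×10⁻¹⁶ N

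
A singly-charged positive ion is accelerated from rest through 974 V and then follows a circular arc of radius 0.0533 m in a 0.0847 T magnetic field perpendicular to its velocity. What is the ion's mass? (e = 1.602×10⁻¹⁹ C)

Combine |q|V = ½mv² and r = mv/(|q|B): eliminate v to get m = qB²r²/(2V).
m = (1.602×10⁻¹⁹)(0.0847)²(0.0533)²/(2·974) ≈ 1.68×10⁻²⁷ kg.

m ≈ 1.68×10⁻²⁷ kg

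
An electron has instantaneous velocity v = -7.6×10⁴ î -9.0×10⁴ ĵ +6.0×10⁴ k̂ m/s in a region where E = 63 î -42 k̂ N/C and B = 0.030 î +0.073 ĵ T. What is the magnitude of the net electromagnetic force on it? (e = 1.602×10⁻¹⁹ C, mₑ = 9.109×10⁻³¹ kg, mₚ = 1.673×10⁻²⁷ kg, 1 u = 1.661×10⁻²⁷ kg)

|F| ≈ 8.81×10⁻¹⁶ N

v×B = (-4380, 1800, -2850) N/C.
E + v×B = (-4320, 1800, -2890) N/C.
F = q(E + v×B) = (−1.602×10⁻¹⁹ C)·(-4320, 1800, -2890) = (6.92×10⁻¹⁶, -2.88×10⁻¹⁶, 4.63×10⁻¹⁶) N.
|F| = 8.81×10⁻¹⁶ N.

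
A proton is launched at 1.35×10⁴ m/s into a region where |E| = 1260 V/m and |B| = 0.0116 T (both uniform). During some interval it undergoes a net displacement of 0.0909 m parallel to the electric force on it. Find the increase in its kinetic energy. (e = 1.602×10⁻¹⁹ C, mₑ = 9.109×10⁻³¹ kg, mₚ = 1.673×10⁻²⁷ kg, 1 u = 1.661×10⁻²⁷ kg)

ΔKE ≈ 1.83×10⁻¹⁷ J

The magnetic force is always ⟂ v and does no work; only the electric force changes KE.
ΔKE = F_E · d = |q|E d = (1.602×10⁻¹⁹)(1260)(0.0909) ≈ 1.83×10⁻¹⁷ J.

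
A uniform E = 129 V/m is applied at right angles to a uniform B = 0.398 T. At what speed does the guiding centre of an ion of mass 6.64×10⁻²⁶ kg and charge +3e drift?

The E×B drift speed is v_d = E/B.
v_d = 129/0.398 = 324 m/s.

v_d ≈ 324 m/s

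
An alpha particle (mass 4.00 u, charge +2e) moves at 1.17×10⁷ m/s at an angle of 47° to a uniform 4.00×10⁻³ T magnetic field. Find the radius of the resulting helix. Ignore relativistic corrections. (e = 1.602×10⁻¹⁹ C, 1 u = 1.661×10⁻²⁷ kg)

r ≈ 44.4 m

v⊥ = v sinθ = 1.17×10⁷·sin47° ≈ 8.557×10⁶ m/s.
r = m v⊥/(|q|B) = (6.644×10⁻²⁷)(8.557×10⁶)/((3.204×10⁻¹⁹)(4.00×10⁻³)) ≈ 44.4 m.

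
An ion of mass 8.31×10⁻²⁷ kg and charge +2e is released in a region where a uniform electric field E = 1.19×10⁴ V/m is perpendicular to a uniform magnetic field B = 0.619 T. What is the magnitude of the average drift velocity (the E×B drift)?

The steady drift has the magnetic force balancing the electric force, so v_d = E/B.
v_d = 1.19×10⁴/0.619 = 1.92×10⁴ m/s.

v_d ≈ 1.92×10⁴ m/s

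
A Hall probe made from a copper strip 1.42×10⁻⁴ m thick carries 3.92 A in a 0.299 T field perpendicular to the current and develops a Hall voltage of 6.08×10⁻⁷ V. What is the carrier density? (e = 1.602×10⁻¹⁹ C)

From V_H = IB/(n e t), n = IB/(V_H e t).
n = (3.92)(0.299)/((6.08×10⁻⁷)(1.602×10⁻¹⁹)(1.42×10⁻⁴)) ≈ 8.47×10²⁸ m⁻³.

n ≈ 8.47×10²⁸ m⁻³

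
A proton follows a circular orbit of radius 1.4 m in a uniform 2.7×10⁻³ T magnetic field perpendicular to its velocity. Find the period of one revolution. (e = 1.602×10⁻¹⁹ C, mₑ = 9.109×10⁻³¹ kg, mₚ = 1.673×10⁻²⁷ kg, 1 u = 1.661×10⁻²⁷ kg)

The cyclotron period depends only on m, q, B: T = 2πm/(|q|B).
T = 2π(1.673×10⁻²⁷)/((1.602×10⁻¹⁹)(2.7×10⁻³)) ≈ 2.4×10⁻⁵ s.

T ≈ 2.4×10⁻⁵ s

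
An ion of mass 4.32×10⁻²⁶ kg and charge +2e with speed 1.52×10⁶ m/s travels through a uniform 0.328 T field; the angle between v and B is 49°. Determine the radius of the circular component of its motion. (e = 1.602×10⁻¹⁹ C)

r ≈ 0.472 m

v⊥ = v sinθ = 1.52×10⁶·sin49° ≈ 1.147×10⁶ m/s.
r = m v⊥/(|q|B) = (4.32×10⁻²⁶)(1.147×10⁶)/((3.204×10⁻¹⁹)(0.328)) ≈ 0.472 m.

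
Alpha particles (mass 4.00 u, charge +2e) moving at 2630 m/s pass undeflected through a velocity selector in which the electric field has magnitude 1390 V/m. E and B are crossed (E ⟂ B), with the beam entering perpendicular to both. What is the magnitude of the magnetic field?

B = 0.529 T

Balance of forces in the selector: qE = qvB ⇒ B = E/v.
B = 1390/2630 = 0.529 T.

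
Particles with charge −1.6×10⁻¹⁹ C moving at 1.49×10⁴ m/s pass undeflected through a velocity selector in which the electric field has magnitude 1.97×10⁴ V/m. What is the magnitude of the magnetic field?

B = 1.32 T

Balance of forces in the selector: qE = qvB ⇒ B = E/v.
B = 1.97×10⁴/1.49×10⁴ = 1.32 T.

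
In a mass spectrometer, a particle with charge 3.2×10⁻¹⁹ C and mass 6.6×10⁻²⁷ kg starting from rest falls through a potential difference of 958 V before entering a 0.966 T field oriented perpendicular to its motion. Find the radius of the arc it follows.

r ≈ 6.51×10⁻³ m

Acceleration: |q|V = ½mv² ⇒ v = √(2|q|V/m) = √(2·3.2×10⁻¹⁹·958/6.6×10⁻²⁷) ≈ 3.048×10⁵ m/s.
In the field: r = mv/(|q|B) = (6.6×10⁻²⁷)(3.048×10⁵)/((3.2×10⁻¹⁹)(0.966)) ≈ 6.51×10⁻³ m.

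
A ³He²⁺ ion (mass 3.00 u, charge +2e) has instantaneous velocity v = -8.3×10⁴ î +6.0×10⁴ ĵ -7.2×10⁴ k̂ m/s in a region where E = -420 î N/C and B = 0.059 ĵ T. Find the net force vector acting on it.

v×B = (4250, 0, -4900) N/C.
E + v×B = (3830, 0, -4900) N/C.
F = q(E + v×B) = (3.204×10⁻¹⁹ C)·(3830, 0, -4900) = (1.23×10⁻¹⁵, 0, -1.57×10⁻¹⁵) N.

F ≈ (1.23×10⁻¹⁵, 0, -1.57×10⁻¹⁵) N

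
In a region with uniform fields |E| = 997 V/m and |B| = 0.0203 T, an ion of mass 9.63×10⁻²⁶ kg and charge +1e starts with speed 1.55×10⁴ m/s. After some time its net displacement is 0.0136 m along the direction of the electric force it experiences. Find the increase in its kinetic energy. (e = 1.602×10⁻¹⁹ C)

ΔKE ≈ 2.17×10⁻¹⁸ J

The magnetic force is always ⟂ v and does no work; only the electric force changes KE.
ΔKE = F_E · d = |q|E d = (1.602×10⁻¹⁹)(997)(0.0136) ≈ 2.17×10⁻¹⁸ J.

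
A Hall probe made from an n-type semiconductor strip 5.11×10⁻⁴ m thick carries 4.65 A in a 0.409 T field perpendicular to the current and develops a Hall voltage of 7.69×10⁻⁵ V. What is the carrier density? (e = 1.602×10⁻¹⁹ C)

n ≈ 3.02×10²⁶ m⁻³

From V_H = IB/(n e t), n = IB/(V_H e t).
n = (4.65)(0.409)/((7.69×10⁻⁵)(1.602×10⁻¹⁹)(5.11×10⁻⁴)) ≈ 3.02×10²⁶ m⁻³.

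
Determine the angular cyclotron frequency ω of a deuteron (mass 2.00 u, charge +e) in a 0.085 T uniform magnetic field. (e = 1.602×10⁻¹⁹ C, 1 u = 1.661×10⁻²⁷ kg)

ω ≈ 4.1×10⁶ rad/s

ω = |q|B/m.
ω = (1.602×10⁻¹⁹)(0.085)/3.322×10⁻²⁷ ≈ 4.1×10⁶ rad/s.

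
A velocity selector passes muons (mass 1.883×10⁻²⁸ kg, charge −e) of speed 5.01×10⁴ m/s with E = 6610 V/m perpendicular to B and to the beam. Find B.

Balance of forces in the selector: qE = qvB ⇒ B = E/v.
B = 6610/5.01×10⁴ = 0.132 T.

B = 0.132 T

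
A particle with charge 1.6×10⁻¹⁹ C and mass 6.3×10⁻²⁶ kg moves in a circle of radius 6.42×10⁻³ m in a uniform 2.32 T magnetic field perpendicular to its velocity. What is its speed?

v ≈ 3.78×10⁴ m/s

From |q|vB = mv²/r, v = |q|Br/m.
v = (1.6×10⁻¹⁹)(2.32)(6.42×10⁻³)/6.3×10⁻²⁶ ≈ 3.78×10⁴ m/s.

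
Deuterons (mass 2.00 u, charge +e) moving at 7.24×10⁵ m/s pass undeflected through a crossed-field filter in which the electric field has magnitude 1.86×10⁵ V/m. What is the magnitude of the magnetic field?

Balance of forces in the selector: qE = qvB ⇒ B = E/v.
B = 1.86×10⁵/7.24×10⁵ = 0.257 T.

B = 0.257 T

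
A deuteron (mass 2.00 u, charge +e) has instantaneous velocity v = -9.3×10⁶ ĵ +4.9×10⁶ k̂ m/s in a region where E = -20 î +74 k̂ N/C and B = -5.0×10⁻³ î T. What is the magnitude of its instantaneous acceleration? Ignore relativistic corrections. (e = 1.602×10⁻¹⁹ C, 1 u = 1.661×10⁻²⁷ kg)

v×B = (0, -2.45×10⁴, -4.65×10⁴) N/C.
E + v×B = (-20.0, -2.45×10⁴, -4.64×10⁴) N/C.
F = q(E + v×B) = (1.602×10⁻¹⁹ C)·(-20.0, -2.45×10⁴, -4.64×10⁴) = (-3.20×10⁻¹⁸, -3.92×10⁻¹⁵, -7.44×10⁻¹⁵) N.
|a| = |F|/m = 8.410×10⁻¹⁵/3.322×10⁻²⁷ ≈ 2.53×10¹² m/s².

|a| ≈ 2.53×10¹² m/s²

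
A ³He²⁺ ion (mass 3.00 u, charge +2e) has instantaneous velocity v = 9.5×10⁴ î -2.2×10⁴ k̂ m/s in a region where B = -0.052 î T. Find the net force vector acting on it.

v×B = (0, 1140, 0) N/C.
F = q v×B = (3.204×10⁻¹⁹ C)·(0, 1140, 0) = (0, 3.67×10⁻¹⁶, 0) N.

F ≈ (0, 3.67×10⁻¹⁶, 0) N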